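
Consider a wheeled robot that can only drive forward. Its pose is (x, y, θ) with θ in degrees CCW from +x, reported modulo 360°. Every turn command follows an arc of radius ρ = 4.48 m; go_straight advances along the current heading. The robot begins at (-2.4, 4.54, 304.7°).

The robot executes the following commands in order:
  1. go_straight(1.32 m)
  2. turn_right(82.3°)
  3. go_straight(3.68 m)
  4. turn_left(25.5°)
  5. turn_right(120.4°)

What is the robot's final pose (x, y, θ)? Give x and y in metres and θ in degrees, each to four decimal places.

(-13.8634, -7.5499, 127.5000°)

set_pose: (x, y, θ) = (-2.4000, 4.5400, 304.7000°), ρ = 4.48
go_straight(1.32): x += 1.32·cos θ, y += 1.32·sin θ → (-1.6486, 3.4548, 304.7000°)
turn_right(82.3°): centre at ρ to the right, rotate −82.3° → (-2.3109, -2.4039, 222.4000°)
go_straight(3.68): x += 3.68·cos θ, y += 3.68·sin θ → (-5.0284, -4.8853, 222.4000°)
turn_left(25.5°): centre at ρ to the left, rotate +25.5° → (-6.1584, -6.5081, 247.9000°)
turn_right(120.4°): centre at ρ to the right, rotate −120.4° → (-13.8634, -7.5499, 127.5000°)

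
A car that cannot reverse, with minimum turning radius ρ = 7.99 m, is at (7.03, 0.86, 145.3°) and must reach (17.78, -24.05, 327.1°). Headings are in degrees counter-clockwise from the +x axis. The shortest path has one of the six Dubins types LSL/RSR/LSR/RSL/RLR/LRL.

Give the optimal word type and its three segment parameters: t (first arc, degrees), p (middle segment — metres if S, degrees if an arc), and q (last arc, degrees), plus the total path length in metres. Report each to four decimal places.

Let ψ = atan2(Δy, Δx) = atan2(-24.91, 10.75) = -66.6572° be the start→goal bearing.
Normalize: d = |goal − start| / ρ = 27.130621/7.99 = 3.395572, α = (θ_start − ψ) mod 360° = 211.9572° = 3.699351 rad, β = (θ_goal − ψ) mod 360° = 33.7572° = 0.589175 rad.
Common terms: sin α = -0.529286, cos α = -0.848444, sin β = 0.555675, cos β = 0.831400, cos(α−β) = -0.999507, d² = 11.529910. Work in radians in the unit-radius frame; every candidate has L = ρ·(t + p + q).
LSL: p² = 2 + d² − 2cos(α−β) + 2d(sin α − sin β) = 8.160798; p = √p² = 2.856711; φ = atan2(cos β − cos α, d + sin α − sin β) = 0.628626 rad; t = (φ − α) mod 2π = 3.212460 rad, q = (β − φ) mod 2π = 6.243734 rad → L = 7.99·(3.212460 + 2.856711 + 6.243734) = 7.99·12.312905 = 98.380111 m
RSR: p² = 2 + d² − 2cos(α−β) + 2d(sin β − sin α) = 22.897048; p = √p² = 4.785086; φ = atan2(cos α − cos β, d − sin α + sin β) = -0.358701 rad; t = (α − φ) mod 2π = 4.058052 rad, q = (φ − β) mod 2π = 5.335310 rad → L = 7.99·(4.058052 + 4.785086 + 5.335310) = 7.99·14.178448 = 113.285800 m
LSR: p² = d² − 2 + 2cos(α−β) + 2d(sin α + sin β) = 7.710109; p = √p² = 2.776708; φ = atan2(−cos α − cos β, d + sin α + sin β) − atan2(−2, p) = 0.629186 rad; t = (φ − α) mod 2π = 3.213020 rad, q = (φ − β) mod 2π = 0.040012 rad → L = 7.99·(3.213020 + 2.776708 + 0.040012) = 7.99·6.029741 = 48.177627 m
RSL: p² = d² − 2 + 2cos(α−β) − 2d(sin α + sin β) = 7.351685; p = √p² = 2.711399; φ = atan2(cos α + cos β, d − sin α − sin β) − atan2(2, p) = -0.640594 rad; t = (α − φ) mod 2π = 4.339945 rad, q = (β − φ) mod 2π = 1.229768 rad → L = 7.99·(4.339945 + 2.711399 + 1.229768) = 7.99·8.281112 = 66.166087 m
RLR: c = (6 − d² + 2cos(α−β) + 2d(sin α − sin β))/8 = -1.862131, |c| > 1 → infeasible
LRL: c = (6 − d² + 2cos(α−β) − 2d(sin α − sin β))/8 = -0.020100; p = 2π − arccos c = 4.692288 rad; φ = atan2(cos β − cos α, d + sin α − sin β) = 0.628626 rad; t = (φ − α + p/2) mod 2π = 5.558604 rad, q = (β − α − t + p) mod 2π = 2.306692 rad → L = 7.99·(5.558604 + 4.692288 + 2.306692) = 7.99·12.557584 = 100.335098 m
Shortest: LSR with L = 48.177627 m ≈ 48.1776 m
Convert LSR to answer units (arcs ×180/π): t = 3.213020·180/π = 184.0925°, p = ρ·p = 7.99·2.776708 = 22.1859 m, q = 0.040012·180/π = 2.2925°, L = 48.1776 m.

LSR: t = 184.0925°, p = 22.1859 m, q = 2.2925°, L = 48.1776 m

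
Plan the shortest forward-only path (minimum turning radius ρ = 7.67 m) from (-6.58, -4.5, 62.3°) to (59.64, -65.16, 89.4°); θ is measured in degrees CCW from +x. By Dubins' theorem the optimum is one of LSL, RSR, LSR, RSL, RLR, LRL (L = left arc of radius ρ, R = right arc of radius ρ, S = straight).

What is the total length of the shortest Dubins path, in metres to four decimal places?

111.6335 m

Let ψ = atan2(Δy, Δx) = atan2(-60.66, 66.22) = -42.4909° be the start→goal bearing.
Normalize: d = |goal − start| / ρ = 89.803808/7.67 = 11.708450, α = (θ_start − ψ) mod 360° = 104.7909° = 1.828945 rad, β = (θ_goal − ψ) mod 360° = 131.8909° = 2.301930 rad.
Common terms: sin α = 0.966864, cos α = -0.255291, sin β = 0.744418, cos β = -0.667714, cos(α−β) = 0.890213, d² = 137.087792. Work in radians in the unit-radius frame; every candidate has L = ρ·(t + p + q).
LSL: p² = 2 + d² − 2cos(α−β) + 2d(sin α − sin β) = 142.516362; p = √p² = 11.938022; φ = atan2(cos β − cos α, d + sin α − sin β) = -0.034554 rad; t = (φ − α) mod 2π = 4.419686 rad, q = (β − φ) mod 2π = 2.336483 rad → L = 7.67·(4.419686 + 11.938022 + 2.336483) = 7.67·18.694191 = 143.384447 m
RSR: p² = 2 + d² − 2cos(α−β) + 2d(sin β − sin α) = 132.098371; p = √p² = 11.493406; φ = atan2(cos α − cos β, d − sin α + sin β) = 0.035891 rad; t = (α − φ) mod 2π = 1.793054 rad, q = (φ − β) mod 2π = 4.017147 rad → L = 7.67·(1.793054 + 11.493406 + 4.017147) = 7.67·17.303607 = 132.718663 m
LSR: p² = d² − 2 + 2cos(α−β) + 2d(sin α + sin β) = 176.941144; p = √p² = 13.301923; φ = atan2(−cos α − cos β, d + sin α + sin β) − atan2(−2, p) = 0.217908 rad; t = (φ − α) mod 2π = 4.672148 rad, q = (φ − β) mod 2π = 4.199164 rad → L = 7.67·(4.672148 + 13.301923 + 4.199164) = 7.67·22.173234 = 170.068705 m
RSL: p² = d² − 2 + 2cos(α−β) − 2d(sin α + sin β) = 96.795291; p = √p² = 9.838460; φ = atan2(cos α + cos β, d − sin α − sin β) − atan2(2, p) = -0.292617 rad; t = (α − φ) mod 2π = 2.121562 rad, q = (β − φ) mod 2π = 2.594546 rad → L = 7.67·(2.121562 + 9.838460 + 2.594546) = 7.67·14.554568 = 111.633539 m
RLR: c = (6 − d² + 2cos(α−β) + 2d(sin α − sin β))/8 = -15.512296, |c| > 1 → infeasible
LRL: c = (6 − d² + 2cos(α−β) − 2d(sin α − sin β))/8 = -16.814545, |c| > 1 → infeasible
Shortest: RSL with L = 111.633539 m ≈ 111.6335 m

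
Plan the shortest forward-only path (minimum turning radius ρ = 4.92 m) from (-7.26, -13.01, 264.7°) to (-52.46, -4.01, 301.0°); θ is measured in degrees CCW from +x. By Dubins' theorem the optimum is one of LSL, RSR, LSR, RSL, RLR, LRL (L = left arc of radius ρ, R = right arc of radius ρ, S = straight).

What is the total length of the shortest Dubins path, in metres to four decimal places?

59.6314 m

Let ψ = atan2(Δy, Δx) = atan2(9.00, -45.20) = 168.7388° be the start→goal bearing.
Normalize: d = |goal − start| / ρ = 46.087308/4.92 = 9.367339, α = (θ_start − ψ) mod 360° = 95.9612° = 1.674838 rad, β = (θ_goal − ψ) mod 360° = 132.2612° = 2.308393 rad.
Common terms: sin α = 0.994593, cos α = -0.103854, sin β = 0.740087, cos β = -0.672511, cos(α−β) = 0.805928, d² = 87.747042. Work in radians in the unit-radius frame; every candidate has L = ρ·(t + p + q).
LSL: p² = 2 + d² − 2cos(α−β) + 2d(sin α − sin β) = 92.903264; p = √p² = 9.638634; φ = atan2(cos β − cos α, d + sin α − sin β) = -0.059032 rad; t = (φ − α) mod 2π = 4.549315 rad, q = (β − φ) mod 2π = 2.367425 rad → L = 4.92·(4.549315 + 9.638634 + 2.367425) = 4.92·16.555374 = 81.452439 m
RSR: p² = 2 + d² − 2cos(α−β) + 2d(sin β − sin α) = 83.367107; p = √p² = 9.130559; φ = atan2(cos α − cos β, d − sin α + sin β) = 0.062321 rad; t = (α − φ) mod 2π = 1.612517 rad, q = (φ − β) mod 2π = 4.037113 rad → L = 4.92·(1.612517 + 9.130559 + 4.037113) = 4.92·14.780190 = 72.718534 m
LSR: p² = d² − 2 + 2cos(α−β) + 2d(sin α + sin β) = 119.857562; p = √p² = 10.947948; φ = atan2(−cos α − cos β, d + sin α + sin β) − atan2(−2, p) = 0.250507 rad; t = (φ − α) mod 2π = 4.858854 rad, q = (φ − β) mod 2π = 4.225299 rad → L = 4.92·(4.858854 + 10.947948 + 4.225299) = 4.92·20.032100 = 98.557934 m
RSL: p² = d² − 2 + 2cos(α−β) − 2d(sin α + sin β) = 54.860236; p = √p² = 7.406770; φ = atan2(cos α + cos β, d − sin α − sin β) − atan2(2, p) = -0.365101 rad; t = (α − φ) mod 2π = 2.039940 rad, q = (β − φ) mod 2π = 2.673494 rad → L = 4.92·(2.039940 + 7.406770 + 2.673494) = 4.92·12.120203 = 59.631399 m
RLR: c = (6 − d² + 2cos(α−β) + 2d(sin α − sin β))/8 = -9.420888, |c| > 1 → infeasible
LRL: c = (6 − d² + 2cos(α−β) − 2d(sin α − sin β))/8 = -10.612908, |c| > 1 → infeasible
Shortest: RSL with L = 59.631399 m ≈ 59.6314 m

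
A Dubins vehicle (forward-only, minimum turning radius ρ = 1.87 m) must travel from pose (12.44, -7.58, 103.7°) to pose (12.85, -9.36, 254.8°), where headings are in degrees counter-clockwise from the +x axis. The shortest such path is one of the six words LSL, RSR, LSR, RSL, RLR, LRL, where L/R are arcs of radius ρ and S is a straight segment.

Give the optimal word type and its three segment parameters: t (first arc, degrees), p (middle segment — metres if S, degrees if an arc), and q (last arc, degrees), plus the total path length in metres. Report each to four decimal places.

LRL: t = 15.6348°, p = 287.4388°, q = 62.9040°, L = 11.9446 m

Let ψ = atan2(Δy, Δx) = atan2(-1.78, 0.41) = -77.0289° be the start→goal bearing.
Normalize: d = |goal − start| / ρ = 1.826609/1.87 = 0.976796, α = (θ_start − ψ) mod 360° = 180.7289° = 3.154314 rad, β = (θ_goal − ψ) mod 360° = 331.8289° = 5.791507 rad.
Common terms: sin α = -0.012721, cos α = -0.999919, sin β = -0.472106, cos β = 0.881542, cos(α−β) = -0.875465, d² = 0.954131. Work in radians in the unit-radius frame; every candidate has L = ρ·(t + p + q).
LSL: p² = 2 + d² − 2cos(α−β) + 2d(sin α − sin β) = 5.602511; p = √p² = 2.366962; φ = atan2(cos β − cos α, d + sin α − sin β) = 0.918817 rad; t = (φ − α) mod 2π = 4.047688 rad, q = (β − φ) mod 2π = 4.872690 rad → L = 1.87·(4.047688 + 2.366962 + 4.872690) = 1.87·11.287340 = 21.107326 m
RSR: p² = 2 + d² − 2cos(α−β) + 2d(sin β − sin α) = 3.807609; p = √p² = 1.951310; φ = atan2(cos α − cos β, d − sin α + sin β) = -1.302425 rad; t = (α − φ) mod 2π = 4.456740 rad, q = (φ − β) mod 2π = 5.472438 rad → L = 1.87·(4.456740 + 1.951310 + 5.472438) = 1.87·11.880488 = 22.216512 m
LSR: p² = d² − 2 + 2cos(α−β) + 2d(sin α + sin β) = -3.743954 < 0 → infeasible
RSL: p² = d² − 2 + 2cos(α−β) − 2d(sin α + sin β) = -1.849643 < 0 → infeasible
RLR: c = (6 − d² + 2cos(α−β) + 2d(sin α − sin β))/8 = 0.524049; p = 2π − arccos c = 5.263987 rad; φ = atan2(cos α − cos β, d − sin α + sin β) = -1.302425 rad; t = (α − φ + p/2) mod 2π = 0.805548 rad, q = (α − β − t + p) mod 2π = 1.821247 rad → L = 1.87·(0.805548 + 5.263987 + 1.821247) = 1.87·7.890781 = 14.755761 m
LRL: c = (6 − d² + 2cos(α−β) − 2d(sin α − sin β))/8 = 0.299686; p = 2π − arccos c = 5.016753 rad; φ = atan2(cos β − cos α, d + sin α − sin β) = 0.918817 rad; t = (φ − α + p/2) mod 2π = 0.272879 rad, q = (β − α − t + p) mod 2π = 1.097881 rad → L = 1.87·(0.272879 + 5.016753 + 1.097881) = 1.87·6.387512 = 11.944648 m
Shortest: LRL with L = 11.944648 m ≈ 11.9446 m
Convert LRL to answer units (arcs ×180/π): t = 0.272879·180/π = 15.6348°, p = 5.016753·180/π = 287.4388°, q = 1.097881·180/π = 62.9040°, L = 11.9446 m.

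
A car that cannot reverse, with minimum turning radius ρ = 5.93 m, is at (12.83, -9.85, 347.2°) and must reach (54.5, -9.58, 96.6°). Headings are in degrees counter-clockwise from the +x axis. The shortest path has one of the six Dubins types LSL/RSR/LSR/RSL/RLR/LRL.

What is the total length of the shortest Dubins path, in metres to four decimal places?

Let ψ = atan2(Δy, Δx) = atan2(0.27, 41.67) = 0.3712° be the start→goal bearing.
Normalize: d = |goal − start| / ρ = 41.670875/5.93 = 7.027129, α = (θ_start − ψ) mod 360° = 346.8288° = 6.053304 rad, β = (θ_goal − ψ) mod 360° = 96.2288° = 1.679509 rad.
Common terms: sin α = -0.227862, cos α = 0.973693, sin β = 0.994097, cos β = -0.108498, cos(α−β) = -0.332161, d² = 49.380541. Work in radians in the unit-radius frame; every candidate has L = ρ·(t + p + q).
LSL: p² = 2 + d² − 2cos(α−β) + 2d(sin α − sin β) = 34.871139; p = √p² = 5.905179; φ = atan2(cos β − cos α, d + sin α − sin β) = -0.184303 rad; t = (φ − α) mod 2π = 0.045578 rad, q = (β − φ) mod 2π = 1.863812 rad → L = 5.93·(0.045578 + 5.905179 + 1.863812) = 5.93·7.814569 = 46.340396 m
RSR: p² = 2 + d² − 2cos(α−β) + 2d(sin β − sin α) = 69.218588; p = √p² = 8.319771; φ = atan2(cos α − cos β, d − sin α + sin β) = 0.130444 rad; t = (α − φ) mod 2π = 5.922859 rad, q = (φ − β) mod 2π = 4.734121 rad → L = 5.93·(5.922859 + 8.319771 + 4.734121) = 5.93·18.976751 = 112.532135 m
LSR: p² = d² − 2 + 2cos(α−β) + 2d(sin α + sin β) = 57.485076; p = √p² = 7.581891; φ = atan2(−cos α − cos β, d + sin α + sin β) − atan2(−2, p) = 0.147347 rad; t = (φ − α) mod 2π = 0.377229 rad, q = (φ − β) mod 2π = 4.751024 rad → L = 5.93·(0.377229 + 7.581891 + 4.751024) = 5.93·12.710144 = 75.371154 m
RSL: p² = d² − 2 + 2cos(α−β) − 2d(sin α + sin β) = 35.947362; p = √p² = 5.995612; φ = atan2(cos α + cos β, d − sin α − sin β) − atan2(2, p) = -0.184649 rad; t = (α − φ) mod 2π = 6.237953 rad, q = (β − φ) mod 2π = 1.864158 rad → L = 5.93·(6.237953 + 5.995612 + 1.864158) = 5.93·14.097723 = 83.599499 m
RLR: c = (6 − d² + 2cos(α−β) + 2d(sin α − sin β))/8 = -7.652323, |c| > 1 → infeasible
LRL: c = (6 − d² + 2cos(α−β) − 2d(sin α − sin β))/8 = -3.358892, |c| > 1 → infeasible
Shortest: LSL with L = 46.340396 m ≈ 46.3404 m

46.3404 m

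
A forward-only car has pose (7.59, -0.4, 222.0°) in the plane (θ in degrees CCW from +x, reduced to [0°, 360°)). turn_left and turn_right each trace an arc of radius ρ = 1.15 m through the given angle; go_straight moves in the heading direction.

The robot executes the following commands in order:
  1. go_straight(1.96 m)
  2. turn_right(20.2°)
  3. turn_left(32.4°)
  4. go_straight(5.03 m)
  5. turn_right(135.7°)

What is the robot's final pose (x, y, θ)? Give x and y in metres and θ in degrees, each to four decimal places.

(0.2729, -5.8966, 98.5000°)

set_pose: (x, y, θ) = (7.5900, -0.4000, 222.0000°), ρ = 1.15
go_straight(1.96): x += 1.96·cos θ, y += 1.96·sin θ → (6.1334, -1.7115, 222.0000°)
turn_right(20.2°): centre at ρ to the right, rotate −20.2° → (5.7910, -1.9246, 201.8000°)
turn_left(32.4°): centre at ρ to the left, rotate +32.4° → (5.2854, -2.3197, 234.2000°)
go_straight(5.03): x += 5.03·cos θ, y += 5.03·sin θ → (2.3430, -6.3993, 234.2000°)
turn_right(135.7°): centre at ρ to the right, rotate −135.7° → (0.2729, -5.8966, 98.5000°)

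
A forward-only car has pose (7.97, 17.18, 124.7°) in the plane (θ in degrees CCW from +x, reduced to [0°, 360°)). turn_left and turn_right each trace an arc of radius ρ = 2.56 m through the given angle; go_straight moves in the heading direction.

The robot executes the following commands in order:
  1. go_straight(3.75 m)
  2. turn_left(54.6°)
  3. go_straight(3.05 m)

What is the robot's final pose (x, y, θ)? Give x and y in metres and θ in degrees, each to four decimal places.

set_pose: (x, y, θ) = (7.9700, 17.1800, 124.7000°), ρ = 2.56
go_straight(3.75): x += 3.75·cos θ, y += 3.75·sin θ → (5.8352, 20.2630, 124.7000°)
turn_left(54.6°): centre at ρ to the left, rotate +54.6° → (3.7618, 21.3655, 179.3000°)
go_straight(3.05): x += 3.05·cos θ, y += 3.05·sin θ → (0.7120, 21.4028, 179.3000°)

(0.7120, 21.4028, 179.3000°)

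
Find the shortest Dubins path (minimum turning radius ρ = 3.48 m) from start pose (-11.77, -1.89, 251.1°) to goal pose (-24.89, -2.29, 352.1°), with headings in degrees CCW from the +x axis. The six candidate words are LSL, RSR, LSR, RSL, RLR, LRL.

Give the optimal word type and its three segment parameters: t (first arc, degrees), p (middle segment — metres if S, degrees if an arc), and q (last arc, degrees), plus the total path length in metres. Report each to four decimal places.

RSR: t = 45.3355°, p = 11.4436 m, q = 213.6645°, L = 27.1746 m

Let ψ = atan2(Δy, Δx) = atan2(-0.40, -13.12) = -178.2537° be the start→goal bearing.
Normalize: d = |goal − start| / ρ = 13.126096/3.48 = 3.771867, α = (θ_start − ψ) mod 360° = 69.3537° = 1.210451 rad, β = (θ_goal − ψ) mod 360° = 170.3537° = 2.973233 rad.
Common terms: sin α = 0.935775, cos α = 0.352598, sin β = 0.167565, cos β = -0.985861, cos(α−β) = -0.190809, d² = 14.226978. Work in radians in the unit-radius frame; every candidate has L = ρ·(t + p + q).
LSL: p² = 2 + d² − 2cos(α−β) + 2d(sin α − sin β) = 22.403767; p = √p² = 4.733262; φ = atan2(cos β − cos α, d + sin α − sin β) = -0.286688 rad; t = (φ − α) mod 2π = 4.786046 rad, q = (β − φ) mod 2π = 3.259922 rad → L = 3.48·(4.786046 + 4.733262 + 3.259922) = 3.48·12.779230 = 44.471719 m
RSR: p² = 2 + d² − 2cos(α−β) + 2d(sin β − sin α) = 10.813426; p = √p² = 3.288377; φ = atan2(cos α − cos β, d − sin α + sin β) = 0.419197 rad; t = (α − φ) mod 2π = 0.791254 rad, q = (φ − β) mod 2π = 3.729149 rad → L = 3.48·(0.791254 + 3.288377 + 3.729149) = 3.48·7.808780 = 27.174555 m
LSR: p² = d² − 2 + 2cos(α−β) + 2d(sin α + sin β) = 20.168665; p = √p² = 4.490954; φ = atan2(−cos α − cos β, d + sin α + sin β) − atan2(−2, p) = 0.548143 rad; t = (φ − α) mod 2π = 5.620878 rad, q = (φ − β) mod 2π = 3.858095 rad → L = 3.48·(5.620878 + 4.490954 + 3.858095) = 3.48·13.969926 = 48.615344 m
RSL: p² = d² − 2 + 2cos(α−β) − 2d(sin α + sin β) = 3.522056; p = √p² = 1.876714; φ = atan2(cos α + cos β, d − sin α − sin β) − atan2(2, p) = -1.050187 rad; t = (α − φ) mod 2π = 2.260638 rad, q = (β − φ) mod 2π = 4.023421 rad → L = 3.48·(2.260638 + 1.876714 + 4.023421) = 3.48·8.160773 = 28.399490 m
RLR: c = (6 − d² + 2cos(α−β) + 2d(sin α − sin β))/8 = -0.351678; p = 2π − arccos c = 4.353026 rad; φ = atan2(cos α − cos β, d − sin α + sin β) = 0.419197 rad; t = (α − φ + p/2) mod 2π = 2.967767 rad, q = (α − β − t + p) mod 2π = 5.905662 rad → L = 3.48·(2.967767 + 4.353026 + 5.905662) = 3.48·13.226454 = 46.028061 m
LRL: c = (6 − d² + 2cos(α−β) − 2d(sin α − sin β))/8 = -1.800471, |c| > 1 → infeasible
Shortest: RSR with L = 27.174555 m ≈ 27.1746 m
Convert RSR to answer units (arcs ×180/π): t = 0.791254·180/π = 45.3355°, p = ρ·p = 3.48·3.288377 = 11.4436 m, q = 3.729149·180/π = 213.6645°, L = 27.1746 m.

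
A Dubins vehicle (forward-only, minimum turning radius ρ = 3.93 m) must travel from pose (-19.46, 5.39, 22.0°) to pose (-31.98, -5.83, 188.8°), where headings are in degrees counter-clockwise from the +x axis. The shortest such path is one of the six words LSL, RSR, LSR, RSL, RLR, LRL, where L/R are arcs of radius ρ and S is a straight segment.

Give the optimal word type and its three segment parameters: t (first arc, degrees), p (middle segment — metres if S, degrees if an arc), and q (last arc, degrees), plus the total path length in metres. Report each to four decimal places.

Let ψ = atan2(Δy, Δx) = atan2(-11.22, -12.52) = -138.1344° be the start→goal bearing.
Normalize: d = |goal − start| / ρ = 16.811865/3.93 = 4.277828, α = (θ_start − ψ) mod 360° = 160.1344° = 2.794872 rad, β = (θ_goal − ψ) mod 360° = 326.9344° = 5.706081 rad.
Common terms: sin α = 0.339815, cos α = -0.940492, sin β = -0.545599, cos β = 0.838046, cos(α−β) = -0.973579, d² = 18.299814. Work in radians in the unit-radius frame; every candidate has L = ρ·(t + p + q).
LSL: p² = 2 + d² − 2cos(α−β) + 2d(sin α − sin β) = 29.822274; p = √p² = 5.460977; φ = atan2(cos β − cos α, d + sin α − sin β) = 0.331732 rad; t = (φ − α) mod 2π = 3.820045 rad, q = (β − φ) mod 2π = 5.374349 rad → L = 3.93·(3.820045 + 5.460977 + 5.374349) = 3.93·14.655372 = 57.595611 m
RSR: p² = 2 + d² − 2cos(α−β) + 2d(sin β − sin α) = 14.671670; p = √p² = 3.830362; φ = atan2(cos α − cos β, d − sin α + sin β) = -0.482874 rad; t = (α − φ) mod 2π = 3.277746 rad, q = (φ − β) mod 2π = 0.094230 rad → L = 3.93·(3.277746 + 3.830362 + 0.094230) = 3.93·7.202338 = 28.305187 m
LSR: p² = d² − 2 + 2cos(α−β) + 2d(sin α + sin β) = 12.592040; p = √p² = 3.548526; φ = atan2(−cos α − cos β, d + sin α + sin β) − atan2(−2, p) = 0.538389 rad; t = (φ − α) mod 2π = 4.026702 rad, q = (φ − β) mod 2π = 1.115492 rad → L = 3.93·(4.026702 + 3.548526 + 1.115492) = 3.93·8.690721 = 34.154532 m
RSL: p² = d² − 2 + 2cos(α−β) − 2d(sin α + sin β) = 16.113273; p = √p² = 4.014134; φ = atan2(cos α + cos β, d − sin α − sin β) − atan2(2, p) = -0.485083 rad; t = (α − φ) mod 2π = 3.279955 rad, q = (β − φ) mod 2π = 6.191165 rad → L = 3.93·(3.279955 + 4.014134 + 6.191165) = 3.93·13.485254 = 52.997048 m
RLR: c = (6 − d² + 2cos(α−β) + 2d(sin α − sin β))/8 = -0.833959; p = 2π − arccos c = 3.726146 rad; φ = atan2(cos α − cos β, d − sin α + sin β) = -0.482874 rad; t = (α − φ + p/2) mod 2π = 5.140819 rad, q = (α − β − t + p) mod 2π = 1.957303 rad → L = 3.93·(5.140819 + 3.726146 + 1.957303) = 3.93·10.824268 = 42.539372 m
LRL: c = (6 − d² + 2cos(α−β) − 2d(sin α − sin β))/8 = -2.727784, |c| > 1 → infeasible
Shortest: RSR with L = 28.305187 m ≈ 28.3052 m
Convert RSR to answer units (arcs ×180/π): t = 3.277746·180/π = 187.8010°, p = ρ·p = 3.93·3.830362 = 15.0533 m, q = 0.094230·180/π = 5.3990°, L = 28.3052 m.

RSR: t = 187.8010°, p = 15.0533 m, q = 5.3990°, L = 28.3052 m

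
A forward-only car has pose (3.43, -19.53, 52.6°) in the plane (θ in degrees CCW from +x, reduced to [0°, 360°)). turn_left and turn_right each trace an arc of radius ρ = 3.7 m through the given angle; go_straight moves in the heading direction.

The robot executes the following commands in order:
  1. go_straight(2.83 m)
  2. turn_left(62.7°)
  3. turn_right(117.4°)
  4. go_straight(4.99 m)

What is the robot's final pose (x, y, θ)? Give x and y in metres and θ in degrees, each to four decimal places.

(14.0220, -8.3574, 357.9000°)

set_pose: (x, y, θ) = (3.4300, -19.5300, 52.6000°), ρ = 3.7
go_straight(2.83): x += 2.83·cos θ, y += 2.83·sin θ → (5.1489, -17.2818, 52.6000°)
turn_left(62.7°): centre at ρ to the left, rotate +62.7° → (5.5546, -13.4533, 115.3000°)
turn_right(117.4°): centre at ρ to the right, rotate −117.4° → (9.0353, -8.1746, -2.1000° ≡ 357.9000°)
go_straight(4.99): x += 4.99·cos θ, y += 4.99·sin θ → (14.0220, -8.3574, 357.9000°)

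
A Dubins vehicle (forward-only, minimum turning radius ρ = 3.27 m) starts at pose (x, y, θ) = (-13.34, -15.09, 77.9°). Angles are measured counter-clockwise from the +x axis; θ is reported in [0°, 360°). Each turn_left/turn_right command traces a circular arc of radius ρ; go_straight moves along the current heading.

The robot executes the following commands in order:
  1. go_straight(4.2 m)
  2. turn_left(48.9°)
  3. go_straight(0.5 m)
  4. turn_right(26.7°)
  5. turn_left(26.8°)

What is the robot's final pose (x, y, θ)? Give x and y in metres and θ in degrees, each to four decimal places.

set_pose: (x, y, θ) = (-13.3400, -15.0900, 77.9000°), ρ = 3.27
go_straight(4.2): x += 4.2·cos θ, y += 4.2·sin θ → (-12.4596, -10.9833, 77.9000°)
turn_left(48.9°): centre at ρ to the left, rotate +48.9° → (-13.0386, -8.3391, 126.8000°)
go_straight(0.5): x += 0.5·cos θ, y += 0.5·sin θ → (-13.3381, -7.9387, 126.8000°)
turn_right(26.7°): centre at ρ to the right, rotate −26.7° → (-13.9390, -6.5533, 100.1000°)
turn_left(26.8°): centre at ρ to the left, rotate +26.8° → (-14.5434, -5.1634, 126.9000°)

(-14.5434, -5.1634, 126.9000°)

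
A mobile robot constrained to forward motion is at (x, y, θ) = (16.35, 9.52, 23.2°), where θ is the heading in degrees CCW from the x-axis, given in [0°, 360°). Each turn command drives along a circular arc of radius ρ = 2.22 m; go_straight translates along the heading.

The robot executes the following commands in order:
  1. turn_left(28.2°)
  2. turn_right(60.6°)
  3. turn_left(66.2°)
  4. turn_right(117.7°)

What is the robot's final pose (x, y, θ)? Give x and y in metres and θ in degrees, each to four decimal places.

(25.3150, 11.8416, 299.3000°)

set_pose: (x, y, θ) = (16.3500, 9.5200, 23.2000°), ρ = 2.22
turn_left(28.2°): centre at ρ to the left, rotate +28.2° → (17.2104, 10.1755, 51.4000°)
turn_right(60.6°): centre at ρ to the right, rotate −60.6° → (19.3003, 10.9819, -9.2000° ≡ 350.8000°)
turn_left(66.2°): centre at ρ to the left, rotate +66.2° → (21.5171, 11.9642, 417.0000° ≡ 57.0000°)
turn_right(117.7°): centre at ρ to the right, rotate −117.7° → (25.3150, 11.8416, -60.7000° ≡ 299.3000°)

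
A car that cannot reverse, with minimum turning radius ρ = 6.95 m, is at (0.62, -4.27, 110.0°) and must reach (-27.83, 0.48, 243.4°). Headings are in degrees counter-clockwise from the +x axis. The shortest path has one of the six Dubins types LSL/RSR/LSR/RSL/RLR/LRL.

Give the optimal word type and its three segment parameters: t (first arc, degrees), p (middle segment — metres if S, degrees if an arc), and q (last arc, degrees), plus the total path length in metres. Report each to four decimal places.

Let ψ = atan2(Δy, Δx) = atan2(4.75, -28.45) = 170.5213° be the start→goal bearing.
Normalize: d = |goal − start| / ρ = 28.843803/6.95 = 4.150188, α = (θ_start − ψ) mod 360° = 299.4787° = 5.226888 rad, β = (θ_goal − ψ) mod 360° = 72.8787° = 1.271972 rad.
Common terms: sin α = -0.870539, cos α = 0.492099, sin β = 0.955683, cos β = 0.294396, cos(α−β) = -0.687088, d² = 17.224057. Work in radians in the unit-radius frame; every candidate has L = ρ·(t + p + q).
LSL: p² = 2 + d² − 2cos(α−β) + 2d(sin α − sin β) = 5.439900; p = √p² = 2.332359; φ = atan2(cos β − cos α, d + sin α − sin β) = -0.084867 rad; t = (φ − α) mod 2π = 0.971430 rad, q = (β − φ) mod 2π = 1.356839 rad → L = 6.95·(0.971430 + 2.332359 + 1.356839) = 6.95·4.660629 = 32.391368 m
RSR: p² = 2 + d² − 2cos(α−β) + 2d(sin β − sin α) = 35.756564; p = √p² = 5.979679; φ = atan2(cos α − cos β, d − sin α + sin β) = 0.033068 rad; t = (α − φ) mod 2π = 5.193820 rad, q = (φ − β) mod 2π = 5.044281 rad → L = 6.95·(5.193820 + 5.979679 + 5.044281) = 6.95·16.217781 = 112.713575 m
LSR: p² = d² − 2 + 2cos(α−β) + 2d(sin α + sin β) = 14.556611; p = √p² = 3.815313; φ = atan2(−cos α − cos β, d + sin α + sin β) − atan2(−2, p) = 0.299215 rad; t = (φ − α) mod 2π = 1.355512 rad, q = (φ − β) mod 2π = 5.310428 rad → L = 6.95·(1.355512 + 3.815313 + 5.310428) = 6.95·10.481253 = 72.844705 m
RSL: p² = d² − 2 + 2cos(α−β) − 2d(sin α + sin β) = 13.143152; p = √p² = 3.625349; φ = atan2(cos α + cos β, d − sin α − sin β) − atan2(2, p) = -0.313009 rad; t = (α − φ) mod 2π = 5.539897 rad, q = (β − φ) mod 2π = 1.584981 rad → L = 6.95·(5.539897 + 3.625349 + 1.584981) = 6.95·10.750227 = 74.714079 m
RLR: c = (6 − d² + 2cos(α−β) + 2d(sin α − sin β))/8 = -3.469570, |c| > 1 → infeasible
LRL: c = (6 − d² + 2cos(α−β) − 2d(sin α − sin β))/8 = 0.320013; p = 2π − arccos c = 5.038132 rad; φ = atan2(cos β − cos α, d + sin α − sin β) = -0.084867 rad; t = (φ − α + p/2) mod 2π = 3.490496 rad, q = (β − α − t + p) mod 2π = 3.875905 rad → L = 6.95·(3.490496 + 5.038132 + 3.875905) = 6.95·12.404533 = 86.211501 m
Shortest: LSL with L = 32.391368 m ≈ 32.3914 m
Convert LSL to answer units (arcs ×180/π): t = 0.971430·180/π = 55.6588°, p = ρ·p = 6.95·2.332359 = 16.2099 m, q = 1.356839·180/π = 77.7412°, L = 32.3914 m.

LSL: t = 55.6588°, p = 16.2099 m, q = 77.7412°, L = 32.3914 m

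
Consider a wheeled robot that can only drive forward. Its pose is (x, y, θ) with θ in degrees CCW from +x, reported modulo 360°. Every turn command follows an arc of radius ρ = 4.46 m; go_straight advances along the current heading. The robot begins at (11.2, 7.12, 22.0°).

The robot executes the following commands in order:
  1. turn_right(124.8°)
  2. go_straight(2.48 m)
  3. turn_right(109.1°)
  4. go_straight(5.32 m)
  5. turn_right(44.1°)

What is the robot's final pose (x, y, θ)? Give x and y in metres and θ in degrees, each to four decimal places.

(3.4773, 2.2987, 104.0000°)

set_pose: (x, y, θ) = (11.2000, 7.1200, 22.0000°), ρ = 4.46
turn_right(124.8°): centre at ρ to the right, rotate −124.8° → (17.2199, 1.9967, -102.8000° ≡ 257.2000°)
go_straight(2.48): x += 2.48·cos θ, y += 2.48·sin θ → (16.6705, -0.4217, 257.2000°)
turn_right(109.1°): centre at ρ to the right, rotate −109.1° → (9.9645, -3.2200, 148.1000°)
go_straight(5.32): x += 5.32·cos θ, y += 5.32·sin θ → (5.4479, -0.4087, 148.1000°)
turn_right(44.1°): centre at ρ to the right, rotate −44.1° → (3.4773, 2.2987, 104.0000°)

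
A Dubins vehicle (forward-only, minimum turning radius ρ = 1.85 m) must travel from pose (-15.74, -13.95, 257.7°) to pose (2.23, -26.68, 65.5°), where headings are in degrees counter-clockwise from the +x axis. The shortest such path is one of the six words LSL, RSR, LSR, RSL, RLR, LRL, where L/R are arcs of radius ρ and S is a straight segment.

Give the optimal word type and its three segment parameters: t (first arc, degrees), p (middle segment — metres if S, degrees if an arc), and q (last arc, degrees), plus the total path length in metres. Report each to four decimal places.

Let ψ = atan2(Δy, Δx) = atan2(-12.73, 17.97) = -35.3139° be the start→goal bearing.
Normalize: d = |goal − start| / ρ = 22.022121/1.85 = 11.903849, α = (θ_start − ψ) mod 360° = 293.0139° = 5.114057 rad, β = (θ_goal − ψ) mod 360° = 100.8139° = 1.759534 rad.
Common terms: sin α = -0.920410, cos α = 0.390954, sin β = 0.982242, cos β = -0.187619, cos(α−β) = -0.977416, d² = 141.701622. Work in radians in the unit-radius frame; every candidate has L = ρ·(t + p + q).
LSL: p² = 2 + d² − 2cos(α−β) + 2d(sin α − sin β) = 100.358686; p = √p² = 10.017918; φ = atan2(cos β − cos α, d + sin α − sin β) = -0.057786 rad; t = (φ − α) mod 2π = 1.111343 rad, q = (β − φ) mod 2π = 1.817320 rad → L = 1.85·(1.111343 + 10.017918 + 1.817320) = 1.85·12.946581 = 23.951174 m
RSR: p² = 2 + d² − 2cos(α−β) + 2d(sin β − sin α) = 190.954221; p = √p² = 13.818619; φ = atan2(cos α − cos β, d − sin α + sin β) = 0.041881 rad; t = (α − φ) mod 2π = 5.072175 rad, q = (φ − β) mod 2π = 4.565533 rad → L = 1.85·(5.072175 + 13.818619 + 4.565533) = 1.85·23.456327 = 43.394205 m
LSR: p² = d² − 2 + 2cos(α−β) + 2d(sin α + sin β) = 139.218858; p = √p² = 11.799104; φ = atan2(−cos α − cos β, d + sin α + sin β) − atan2(−2, p) = 0.150917 rad; t = (φ − α) mod 2π = 1.320045 rad, q = (φ − β) mod 2π = 4.674568 rad → L = 1.85·(1.320045 + 11.799104 + 4.674568) = 1.85·17.793718 = 32.918378 m
RSL: p² = d² − 2 + 2cos(α−β) − 2d(sin α + sin β) = 136.274721; p = √p² = 11.673676; φ = atan2(cos α + cos β, d − sin α − sin β) − atan2(2, p) = -0.152509 rad; t = (α − φ) mod 2π = 5.266566 rad, q = (β − φ) mod 2π = 1.912043 rad → L = 1.85·(5.266566 + 11.673676 + 1.912043) = 1.85·18.852286 = 34.876729 m
RLR: c = (6 − d² + 2cos(α−β) + 2d(sin α − sin β))/8 = -22.869278, |c| > 1 → infeasible
LRL: c = (6 − d² + 2cos(α−β) − 2d(sin α − sin β))/8 = -11.544836, |c| > 1 → infeasible
Shortest: LSL with L = 23.951174 m ≈ 23.9512 m
Convert LSL to answer units (arcs ×180/π): t = 1.111343·180/π = 63.6752°, p = ρ·p = 1.85·10.017918 = 18.5331 m, q = 1.817320·180/π = 104.1248°, L = 23.9512 m.

LSL: t = 63.6752°, p = 18.5331 m, q = 104.1248°, L = 23.9512 m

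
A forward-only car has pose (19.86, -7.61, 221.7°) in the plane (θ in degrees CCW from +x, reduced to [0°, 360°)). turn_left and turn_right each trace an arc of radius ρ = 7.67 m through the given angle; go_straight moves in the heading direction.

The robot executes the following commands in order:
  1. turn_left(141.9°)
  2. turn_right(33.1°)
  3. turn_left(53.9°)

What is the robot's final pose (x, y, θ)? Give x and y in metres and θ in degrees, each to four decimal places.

(36.6478, -22.2801, 24.4000°)

set_pose: (x, y, θ) = (19.8600, -7.6100, 221.7000°), ρ = 7.67
turn_left(141.9°): centre at ρ to the left, rotate +141.9° → (25.4439, -20.9916, 363.6000° ≡ 3.6000°)
turn_right(33.1°): centre at ρ to the right, rotate −33.1° → (29.7024, -21.9708, -29.5000° ≡ 330.5000°)
turn_left(53.9°): centre at ρ to the left, rotate +53.9° → (36.6478, -22.2801, 384.4000° ≡ 24.4000°)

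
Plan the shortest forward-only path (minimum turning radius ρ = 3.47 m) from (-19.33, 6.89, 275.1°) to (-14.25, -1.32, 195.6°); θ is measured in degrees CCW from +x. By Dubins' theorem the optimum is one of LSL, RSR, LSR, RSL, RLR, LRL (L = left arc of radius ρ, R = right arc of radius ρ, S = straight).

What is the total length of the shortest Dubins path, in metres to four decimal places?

24.0268 m

Let ψ = atan2(Δy, Δx) = atan2(-8.21, 5.08) = -58.2525° be the start→goal bearing.
Normalize: d = |goal − start| / ρ = 9.654559/3.47 = 2.782294, α = (θ_start − ψ) mod 360° = 333.3525° = 5.818099 rad, β = (θ_goal − ψ) mod 360° = 253.8525° = 4.430563 rad.
Common terms: sin α = -0.448500, cos α = 0.893783, sin β = -0.960549, cos β = -0.278111, cos(α−β) = 0.182236, d² = 7.741157. Work in radians in the unit-radius frame; every candidate has L = ρ·(t + p + q).
LSL: p² = 2 + d² − 2cos(α−β) + 2d(sin α − sin β) = 12.226030; p = √p² = 3.496574; φ = atan2(cos β − cos α, d + sin α − sin β) = -0.341770 rad; t = (φ − α) mod 2π = 0.123317 rad, q = (β − φ) mod 2π = 4.772332 rad → L = 3.47·(0.123317 + 3.496574 + 4.772332) = 3.47·8.392223 = 29.121012 m
RSR: p² = 2 + d² − 2cos(α−β) + 2d(sin β − sin α) = 6.527343; p = √p² = 2.554866; φ = atan2(cos α − cos β, d − sin α + sin β) = 0.476521 rad; t = (α − φ) mod 2π = 5.341578 rad, q = (φ − β) mod 2π = 2.329144 rad → L = 3.47·(5.341578 + 2.554866 + 2.329144) = 3.47·10.225589 = 35.482792 m
LSR: p² = d² − 2 + 2cos(α−β) + 2d(sin α + sin β) = -1.735146 < 0 → infeasible
RSL: p² = d² − 2 + 2cos(α−β) − 2d(sin α + sin β) = 13.946403; p = √p² = 3.734488; φ = atan2(cos α + cos β, d − sin α − sin β) − atan2(2, p) = -0.345832 rad; t = (α − φ) mod 2π = 6.163931 rad, q = (β − φ) mod 2π = 4.776395 rad → L = 3.47·(6.163931 + 3.734488 + 4.776395) = 3.47·14.674814 = 50.921605 m
RLR: c = (6 − d² + 2cos(α−β) + 2d(sin α − sin β))/8 = 0.184082; p = 2π − arccos c = 4.897527 rad; φ = atan2(cos α − cos β, d − sin α + sin β) = 0.476521 rad; t = (α − φ + p/2) mod 2π = 1.507156 rad, q = (α − β − t + p) mod 2π = 4.777907 rad → L = 3.47·(1.507156 + 4.897527 + 4.777907) = 3.47·11.182591 = 38.803590 m
LRL: c = (6 − d² + 2cos(α−β) − 2d(sin α − sin β))/8 = -0.528254; p = 2π − arccos c = 4.155846 rad; φ = atan2(cos β − cos α, d + sin α − sin β) = -0.341770 rad; t = (φ − α + p/2) mod 2π = 2.201240 rad, q = (β − α − t + p) mod 2π = 0.567070 rad → L = 3.47·(2.201240 + 4.155846 + 0.567070) = 3.47·6.924156 = 24.026822 m
Shortest: LRL with L = 24.026822 m ≈ 24.0268 m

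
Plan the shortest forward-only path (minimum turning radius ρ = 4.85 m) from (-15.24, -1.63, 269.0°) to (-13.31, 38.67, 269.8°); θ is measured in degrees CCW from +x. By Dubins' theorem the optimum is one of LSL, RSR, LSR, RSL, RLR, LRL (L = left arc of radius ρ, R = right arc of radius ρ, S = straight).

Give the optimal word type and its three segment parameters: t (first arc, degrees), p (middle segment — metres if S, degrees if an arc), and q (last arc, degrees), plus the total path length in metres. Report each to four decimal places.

RSR: t = 181.7454°, p = 40.2785 m, q = 177.4546°, L = 70.6842 m

Let ψ = atan2(Δy, Δx) = atan2(40.30, 1.93) = 87.2582° be the start→goal bearing.
Normalize: d = |goal − start| / ρ = 40.346188/4.85 = 8.318802, α = (θ_start − ψ) mod 360° = 181.7418° = 3.171994 rad, β = (θ_goal − ψ) mod 360° = 182.5418° = 3.185956 rad.
Common terms: sin α = -0.030396, cos α = -0.999538, sin β = -0.044349, cos β = -0.999016, cos(α−β) = 0.999903, d² = 69.202461. Work in radians in the unit-radius frame; every candidate has L = ρ·(t + p + q).
LSL: p² = 2 + d² − 2cos(α−β) + 2d(sin α − sin β) = 69.434797; p = √p² = 8.332754; φ = atan2(cos β − cos α, d + sin α − sin β) = 0.000063 rad; t = (φ − α) mod 2π = 3.111254 rad, q = (β − φ) mod 2π = 3.185894 rad → L = 4.85·(3.111254 + 8.332754 + 3.185894) = 4.85·14.629902 = 70.955027 m
RSR: p² = 2 + d² − 2cos(α−β) + 2d(sin β − sin α) = 68.970516; p = √p² = 8.304849; φ = atan2(cos α − cos β, d − sin α + sin β) = -0.000063 rad; t = (α − φ) mod 2π = 3.172056 rad, q = (φ − β) mod 2π = 3.097166 rad → L = 4.85·(3.172056 + 8.304849 + 3.097166) = 4.85·14.574072 = 70.684247 m
LSR: p² = d² − 2 + 2cos(α−β) + 2d(sin α + sin β) = 67.958683; p = √p² = 8.243706; φ = atan2(−cos α − cos β, d + sin α + sin β) − atan2(−2, p) = 0.475846 rad; t = (φ − α) mod 2π = 3.587038 rad, q = (φ − β) mod 2π = 3.573075 rad → L = 4.85·(3.587038 + 8.243706 + 3.573075) = 4.85·15.403819 = 74.708520 m
RSL: p² = d² − 2 + 2cos(α−β) − 2d(sin α + sin β) = 70.445850; p = √p² = 8.393203; φ = atan2(cos α + cos β, d − sin α − sin β) − atan2(2, p) = -0.467679 rad; t = (α − φ) mod 2π = 3.639673 rad, q = (β − φ) mod 2π = 3.653635 rad → L = 4.85·(3.639673 + 8.393203 + 3.653635) = 4.85·15.686511 = 76.079576 m
RLR: c = (6 − d² + 2cos(α−β) + 2d(sin α − sin β))/8 = -7.621314, |c| > 1 → infeasible
LRL: c = (6 − d² + 2cos(α−β) − 2d(sin α − sin β))/8 = -7.679350, |c| > 1 → infeasible
Shortest: RSR with L = 70.684247 m ≈ 70.6842 m
Convert RSR to answer units (arcs ×180/π): t = 3.172056·180/π = 181.7454°, p = ρ·p = 4.85·8.304849 = 40.2785 m, q = 3.097166·180/π = 177.4546°, L = 70.6842 m.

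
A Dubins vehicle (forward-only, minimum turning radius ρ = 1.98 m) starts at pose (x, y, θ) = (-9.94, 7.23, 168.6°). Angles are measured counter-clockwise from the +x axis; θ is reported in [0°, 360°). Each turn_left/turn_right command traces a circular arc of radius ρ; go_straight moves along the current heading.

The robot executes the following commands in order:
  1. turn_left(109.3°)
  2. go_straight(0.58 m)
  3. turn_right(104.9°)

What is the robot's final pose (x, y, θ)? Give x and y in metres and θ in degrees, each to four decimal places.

(-14.4154, 2.2050, 173.0000°)

set_pose: (x, y, θ) = (-9.9400, 7.2300, 168.6000°), ρ = 1.98
turn_left(109.3°): centre at ρ to the left, rotate +109.3° → (-12.2926, 5.0169, 277.9000°)
go_straight(0.58): x += 0.58·cos θ, y += 0.58·sin θ → (-12.2129, 4.4424, 277.9000°)
turn_right(104.9°): centre at ρ to the right, rotate −104.9° → (-14.4154, 2.2050, 173.0000°)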